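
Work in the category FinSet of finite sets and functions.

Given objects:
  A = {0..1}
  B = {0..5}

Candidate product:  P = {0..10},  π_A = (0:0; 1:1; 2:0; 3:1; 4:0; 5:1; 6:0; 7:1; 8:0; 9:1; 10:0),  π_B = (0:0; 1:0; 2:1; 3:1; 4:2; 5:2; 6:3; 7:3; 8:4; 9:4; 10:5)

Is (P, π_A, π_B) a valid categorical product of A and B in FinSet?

|A|·|B| = 2·6 = 12;  |P| = 11
  → cardinalities differ; no bijection possible.

Answer: NOT A VALID PRODUCT — |P|=11 ≠ |A|·|B|=12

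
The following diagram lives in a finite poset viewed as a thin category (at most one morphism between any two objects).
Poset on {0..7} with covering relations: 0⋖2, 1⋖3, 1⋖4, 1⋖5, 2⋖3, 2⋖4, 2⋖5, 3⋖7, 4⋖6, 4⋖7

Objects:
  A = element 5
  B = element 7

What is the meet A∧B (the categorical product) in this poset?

Answer: NO MEET EXISTS

Work:
Common predecessors of 5,7: {0,1,2}
  maximal lower bounds 1 and 2 are incomparable: neither 1⊑2 nor 2⊑1
→ no greatest lower bound exists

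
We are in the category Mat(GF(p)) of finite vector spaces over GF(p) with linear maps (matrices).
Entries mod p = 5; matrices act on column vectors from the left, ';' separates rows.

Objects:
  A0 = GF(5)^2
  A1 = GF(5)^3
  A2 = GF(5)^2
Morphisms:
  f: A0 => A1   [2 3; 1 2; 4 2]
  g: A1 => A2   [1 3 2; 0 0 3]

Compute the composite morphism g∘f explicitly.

Answer: [3 3; 2 1]

Work:
  e0=(1,0) f=>(2,1,4) g=>(3,2)
  e1=(0,1) f=>(3,2,2) g=>(3,1)
composite: [3 3; 2 1]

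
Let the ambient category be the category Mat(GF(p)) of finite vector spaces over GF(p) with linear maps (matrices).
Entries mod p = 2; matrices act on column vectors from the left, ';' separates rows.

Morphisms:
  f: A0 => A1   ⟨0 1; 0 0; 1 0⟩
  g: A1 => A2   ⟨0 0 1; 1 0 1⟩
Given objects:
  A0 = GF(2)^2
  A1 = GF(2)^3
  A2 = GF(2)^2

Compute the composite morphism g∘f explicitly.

Answer: ⟨1 0; 1 1⟩

Derivation:
  e0=[1,0] f=>[0,0,1] g=>[1,1]
  e1=[0,1] f=>[1,0,0] g=>[0,1]
⟦path⟧: ⟨1 0; 1 1⟩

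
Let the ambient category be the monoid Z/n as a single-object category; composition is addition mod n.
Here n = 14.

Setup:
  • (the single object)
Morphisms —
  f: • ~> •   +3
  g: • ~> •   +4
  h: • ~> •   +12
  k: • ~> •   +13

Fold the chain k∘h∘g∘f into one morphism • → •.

Answer: +4

Derivation:
  0 +3≡3 +4≡7 +12≡5 +13≡4  (mod 14)
result: +4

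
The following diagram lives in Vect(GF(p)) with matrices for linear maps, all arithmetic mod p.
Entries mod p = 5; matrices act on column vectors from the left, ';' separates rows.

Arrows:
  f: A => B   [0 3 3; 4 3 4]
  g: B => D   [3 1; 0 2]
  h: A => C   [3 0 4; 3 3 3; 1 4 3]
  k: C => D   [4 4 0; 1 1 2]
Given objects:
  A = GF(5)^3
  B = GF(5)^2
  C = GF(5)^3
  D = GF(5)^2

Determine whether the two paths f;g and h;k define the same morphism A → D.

1) trace f;g:
  e0=(1,0,0) f=>(0,4) g=>(4,3)
  e1=(0,1,0) f=>(3,3) g=>(2,1)
  e2=(0,0,1) f=>(3,4) g=>(3,3)
  result₁ = [4 2 3; 3 1 3]
2) trace h;k:
  e0=(1,0,0) h=>(3,3,1) k=>(4,3)
  e1=(0,1,0) h=>(0,3,4) k=>(2,1)
  e2=(0,0,1) h=>(4,3,3) k=>(3,3)
  result₂ = [4 2 3; 3 1 3]
Equal? same morphism ✓

Answer: COMMUTES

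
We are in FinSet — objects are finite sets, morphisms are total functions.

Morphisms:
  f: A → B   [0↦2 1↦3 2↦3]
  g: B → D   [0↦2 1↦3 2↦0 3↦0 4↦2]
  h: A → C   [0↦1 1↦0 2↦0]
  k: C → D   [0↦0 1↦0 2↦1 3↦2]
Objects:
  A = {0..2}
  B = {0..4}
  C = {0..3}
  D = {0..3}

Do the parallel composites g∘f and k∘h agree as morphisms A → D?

Answer: COMMUTES

Derivation:
1) trace f;g:
  0 f→2 g→0
  1 f→3 g→0
  2 f→3 g→0
  result₁ = [0↦0 1↦0 2↦0]
2) trace h;k:
  0 h→1 k→0
  1 h→0 k→0
  2 h→0 k→0
  result₂ = [0↦0 1↦0 2↦0]
Equal? same morphism ✓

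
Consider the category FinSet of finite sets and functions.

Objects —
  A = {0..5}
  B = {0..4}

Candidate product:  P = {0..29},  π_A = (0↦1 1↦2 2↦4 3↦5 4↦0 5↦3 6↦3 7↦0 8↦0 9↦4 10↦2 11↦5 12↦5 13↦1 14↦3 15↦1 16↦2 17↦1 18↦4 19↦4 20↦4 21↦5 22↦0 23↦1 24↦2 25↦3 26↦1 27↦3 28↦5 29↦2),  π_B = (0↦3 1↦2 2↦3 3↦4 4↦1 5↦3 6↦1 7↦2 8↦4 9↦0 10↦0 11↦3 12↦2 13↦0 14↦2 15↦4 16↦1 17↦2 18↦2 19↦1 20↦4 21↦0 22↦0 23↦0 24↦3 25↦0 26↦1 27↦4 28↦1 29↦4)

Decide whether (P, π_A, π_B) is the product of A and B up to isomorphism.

Answer: NOT A VALID PRODUCT — duplicate pair at indices 23,13

Work:
|A|·|B| = 6·5 = 30;  |P| = 30
Check the pairing map k ↦ (π_A(k), π_B(k)):
  0 ↦ (1,3)
  1 ↦ (2,2)
  2 ↦ (4,3)
  3 ↦ (5,4)
  4 ↦ (0,1)
  5 ↦ (3,3)
  6 ↦ (3,1)
  7 ↦ (0,2)
  8 ↦ (0,4)
  9 ↦ (4,0)
  10 ↦ (2,0)
  11 ↦ (5,3)
  12 ↦ (5,2)
  13 ↦ (1,0)
  14 ↦ (3,2)
  15 ↦ (1,4)
  16 ↦ (2,1)
  17 ↦ (1,2)
  18 ↦ (4,2)
  19 ↦ (4,1)
  20 ↦ (4,4)
  21 ↦ (5,0)
  22 ↦ (0,0)
  23 ↦ (1,0)  ✗ repeats pair of k=13
  24 ↦ (2,3)
  25 ↦ (3,0)
  26 ↦ (1,1)
  27 ↦ (3,4)
  28 ↦ (5,1)
  29 ↦ (2,4)
distinct pairs in image: 29 / 30 needed
  → (1,0) hit at k=13 and k=23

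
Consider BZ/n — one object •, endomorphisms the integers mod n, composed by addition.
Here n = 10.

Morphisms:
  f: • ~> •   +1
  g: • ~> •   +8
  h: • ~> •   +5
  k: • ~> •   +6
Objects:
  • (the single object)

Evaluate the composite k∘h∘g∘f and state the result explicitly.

Answer: +0

Work:
  0 +1≡1 +8≡9 +5≡4 +6≡0  (mod 10)
result: +0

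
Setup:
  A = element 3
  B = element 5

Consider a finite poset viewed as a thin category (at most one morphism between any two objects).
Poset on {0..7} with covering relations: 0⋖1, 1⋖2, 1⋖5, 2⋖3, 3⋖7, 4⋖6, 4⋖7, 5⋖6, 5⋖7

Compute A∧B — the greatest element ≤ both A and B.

Answer: A∧B = 1

Trace:
{x : x⊑A ∧ x⊑B} = {0,1}  (A=3, B=5)
  0 ⊑ 1
  1 ⊑ 1
glb = 1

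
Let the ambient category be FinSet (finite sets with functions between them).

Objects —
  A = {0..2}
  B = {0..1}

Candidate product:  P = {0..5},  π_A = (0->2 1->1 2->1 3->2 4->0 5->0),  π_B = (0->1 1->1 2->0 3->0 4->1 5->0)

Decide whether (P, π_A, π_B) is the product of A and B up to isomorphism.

Answer: VALID PRODUCT

Derivation:
|A|·|B| = 3·2 = 6;  |P| = 6
Check the pairing map k ↦ (π_A(k), π_B(k)):
  0 -> (2,1)
  1 -> (1,1)
  2 -> (1,0)
  3 -> (2,0)
  4 -> (0,1)
  5 -> (0,0)
distinct pairs in image: 6 / 6 needed
  → bijection onto A×B; projections well-typed.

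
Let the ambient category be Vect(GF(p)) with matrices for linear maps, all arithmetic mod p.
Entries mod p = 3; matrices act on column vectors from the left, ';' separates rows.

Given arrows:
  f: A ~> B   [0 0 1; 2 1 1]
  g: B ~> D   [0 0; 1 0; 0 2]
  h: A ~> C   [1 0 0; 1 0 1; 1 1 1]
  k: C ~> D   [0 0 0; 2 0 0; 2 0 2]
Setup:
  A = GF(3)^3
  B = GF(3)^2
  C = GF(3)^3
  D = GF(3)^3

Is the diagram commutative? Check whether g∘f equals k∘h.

1) trace f;g:
  e0=[1,0,0] f~>[0,2] g~>[0,0,1]
  e1=[0,1,0] f~>[0,1] g~>[0,0,2]
  e2=[0,0,1] f~>[1,1] g~>[0,1,2]
  result₁ = [0 0 0; 0 0 1; 1 2 2]
2) trace h;k:
  e0=[1,0,0] h~>[1,1,1] k~>[0,2,1]
  e1=[0,1,0] h~>[0,0,1] k~>[0,0,2]
  e2=[0,0,1] h~>[0,1,1] k~>[0,0,2]
  result₂ = [0 0 0; 2 0 0; 1 2 2]
Equal? distinct morphisms ✗

Answer: DOES NOT COMMUTE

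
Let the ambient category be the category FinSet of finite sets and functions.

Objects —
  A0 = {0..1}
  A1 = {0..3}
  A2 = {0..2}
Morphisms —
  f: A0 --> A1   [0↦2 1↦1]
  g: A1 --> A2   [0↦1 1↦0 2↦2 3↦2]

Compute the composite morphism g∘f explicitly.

  0 f-->2 g-->2
  1 f-->1 g-->0
composite: [0↦2 1↦0]

Answer: [0↦2 1↦0]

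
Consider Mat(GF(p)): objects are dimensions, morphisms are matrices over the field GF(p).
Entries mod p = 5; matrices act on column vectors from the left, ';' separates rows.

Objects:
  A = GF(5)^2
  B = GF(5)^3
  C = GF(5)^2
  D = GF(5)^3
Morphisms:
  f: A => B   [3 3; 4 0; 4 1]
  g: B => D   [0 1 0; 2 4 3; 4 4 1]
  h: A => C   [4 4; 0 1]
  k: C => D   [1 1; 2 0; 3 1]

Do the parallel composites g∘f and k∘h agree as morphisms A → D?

Path 1 = f;g:
  e0=[1,0] f=>[3,4,4] g=>[4,4,2]
  e1=[0,1] f=>[3,0,1] g=>[0,4,3]
  composite₁ = [4 0; 4 4; 2 3]
Path 2 = h;k:
  e0=[1,0] h=>[4,0] k=>[4,3,2]
  e1=[0,1] h=>[4,1] k=>[0,3,3]
  composite₂ = [4 0; 3 3; 2 3]
Equal? NO — does not commute

Answer: DOES NOT COMMUTE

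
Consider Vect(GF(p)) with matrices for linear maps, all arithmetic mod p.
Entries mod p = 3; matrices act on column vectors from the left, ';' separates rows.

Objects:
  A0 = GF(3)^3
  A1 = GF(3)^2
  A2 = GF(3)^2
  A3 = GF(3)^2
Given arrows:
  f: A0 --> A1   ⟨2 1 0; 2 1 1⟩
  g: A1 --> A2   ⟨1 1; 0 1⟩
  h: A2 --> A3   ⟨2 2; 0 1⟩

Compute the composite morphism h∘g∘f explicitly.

  e0=(1,0,0) f-->(2,2) g-->(1,2) h-->(0,2)
  e1=(0,1,0) f-->(1,1) g-->(2,1) h-->(0,1)
  e2=(0,0,1) f-->(0,1) g-->(1,1) h-->(1,1)
composite: ⟨0 0 1; 2 1 1⟩

Answer: ⟨0 0 1; 2 1 1⟩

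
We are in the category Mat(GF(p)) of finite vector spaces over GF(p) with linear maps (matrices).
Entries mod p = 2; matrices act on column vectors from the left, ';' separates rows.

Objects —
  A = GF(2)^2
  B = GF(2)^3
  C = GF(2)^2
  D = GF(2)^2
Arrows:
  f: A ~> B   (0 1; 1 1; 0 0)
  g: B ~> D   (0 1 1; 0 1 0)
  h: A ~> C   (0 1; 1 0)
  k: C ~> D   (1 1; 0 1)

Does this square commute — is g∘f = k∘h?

Answer: DOES NOT COMMUTE

Work:
Along f;g (path 1):
  e0=[1,0] f~>[0,1,0] g~>[1,1]
  e1=[0,1] f~>[1,1,0] g~>[1,1]
  result₁ = (1 1; 1 1)
Along h;k (path 2):
  e0=[1,0] h~>[0,1] k~>[1,1]
  e1=[0,1] h~>[1,0] k~>[1,0]
  result₂ = (1 1; 1 0)
Equal? distinct morphisms ✗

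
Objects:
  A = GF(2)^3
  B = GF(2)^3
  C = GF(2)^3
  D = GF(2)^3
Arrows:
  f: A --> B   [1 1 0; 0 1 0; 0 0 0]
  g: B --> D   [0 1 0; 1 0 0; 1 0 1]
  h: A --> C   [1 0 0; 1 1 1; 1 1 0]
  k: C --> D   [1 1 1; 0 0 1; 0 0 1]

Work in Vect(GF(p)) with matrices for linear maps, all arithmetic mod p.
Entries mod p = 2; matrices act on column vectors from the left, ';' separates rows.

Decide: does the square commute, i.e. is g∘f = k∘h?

Answer: DOES NOT COMMUTE

Trace:
Path 1 = f;g:
  e0=⟨1,0,0⟩ f-->⟨1,0,0⟩ g-->⟨0,1,1⟩
  e1=⟨0,1,0⟩ f-->⟨1,1,0⟩ g-->⟨1,1,1⟩
  e2=⟨0,0,1⟩ f-->⟨0,0,0⟩ g-->⟨0,0,0⟩
  ⟦path⟧₁ = [0 1 0; 1 1 0; 1 1 0]
Path 2 = h;k:
  e0=⟨1,0,0⟩ h-->⟨1,1,1⟩ k-->⟨1,1,1⟩
  e1=⟨0,1,0⟩ h-->⟨0,1,1⟩ k-->⟨0,1,1⟩
  e2=⟨0,0,1⟩ h-->⟨0,1,0⟩ k-->⟨1,0,0⟩
  ⟦path⟧₂ = [1 0 1; 1 1 0; 1 1 0]
Equal? NO — does not commute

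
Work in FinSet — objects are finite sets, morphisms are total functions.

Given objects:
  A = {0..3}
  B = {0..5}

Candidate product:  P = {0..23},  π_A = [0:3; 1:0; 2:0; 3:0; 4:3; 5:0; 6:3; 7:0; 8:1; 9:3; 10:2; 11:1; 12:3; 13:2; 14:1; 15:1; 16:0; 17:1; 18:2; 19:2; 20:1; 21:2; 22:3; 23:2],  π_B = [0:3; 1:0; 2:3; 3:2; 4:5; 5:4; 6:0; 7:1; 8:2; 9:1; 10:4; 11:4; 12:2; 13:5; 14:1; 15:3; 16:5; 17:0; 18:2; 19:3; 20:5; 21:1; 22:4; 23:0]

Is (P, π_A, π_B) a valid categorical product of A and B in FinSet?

|A|·|B| = 4·6 = 24;  |P| = 24
Check the pairing map k ↦ (π_A(k), π_B(k)):
  0 : (3,3)
  1 : (0,0)
  2 : (0,3)
  3 : (0,2)
  4 : (3,5)
  5 : (0,4)
  6 : (3,0)
  7 : (0,1)
  8 : (1,2)
  9 : (3,1)
  10 : (2,4)
  11 : (1,4)
  12 : (3,2)
  13 : (2,5)
  14 : (1,1)
  15 : (1,3)
  16 : (0,5)
  17 : (1,0)
  18 : (2,2)
  19 : (2,3)
  20 : (1,5)
  21 : (2,1)
  22 : (3,4)
  23 : (2,0)
distinct pairs in image: 24 / 24 needed
  → bijection onto A×B; projections well-typed.

Answer: VALID PRODUCT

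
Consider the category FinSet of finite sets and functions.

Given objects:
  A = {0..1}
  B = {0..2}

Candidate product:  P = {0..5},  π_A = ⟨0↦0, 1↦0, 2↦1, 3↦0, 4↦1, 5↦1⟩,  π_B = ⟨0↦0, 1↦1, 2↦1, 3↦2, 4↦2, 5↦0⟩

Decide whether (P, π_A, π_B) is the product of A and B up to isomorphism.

|A|·|B| = 2·3 = 6;  |P| = 6
Check the pairing map k ↦ (π_A(k), π_B(k)):
  0 ↦ (0,0)
  1 ↦ (0,1)
  2 ↦ (1,1)
  3 ↦ (0,2)
  4 ↦ (1,2)
  5 ↦ (1,0)
distinct pairs in image: 6 / 6 needed
  → bijection onto A×B; projections well-typed.

Answer: VALID PRODUCT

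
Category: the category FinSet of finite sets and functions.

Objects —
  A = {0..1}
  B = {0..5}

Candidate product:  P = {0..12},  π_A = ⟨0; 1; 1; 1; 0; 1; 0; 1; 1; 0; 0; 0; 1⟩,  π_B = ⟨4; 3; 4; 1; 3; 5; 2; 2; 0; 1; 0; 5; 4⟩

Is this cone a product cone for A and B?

Answer: NOT A VALID PRODUCT — |P|=13 ≠ |A|·|B|=12

Trace:
|A|·|B| = 2·6 = 12;  |P| = 13
  → cardinalities differ; no bijection possible.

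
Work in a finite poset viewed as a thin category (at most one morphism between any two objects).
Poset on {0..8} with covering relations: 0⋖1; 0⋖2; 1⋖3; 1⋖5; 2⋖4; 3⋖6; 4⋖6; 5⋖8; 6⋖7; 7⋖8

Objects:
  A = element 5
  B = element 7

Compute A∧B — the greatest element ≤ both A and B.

Answer: A∧B = 1

Work:
Lower bounds of A=5 and B=7: {0,1}
  0 <= 1
  1 <= 1
glb = 1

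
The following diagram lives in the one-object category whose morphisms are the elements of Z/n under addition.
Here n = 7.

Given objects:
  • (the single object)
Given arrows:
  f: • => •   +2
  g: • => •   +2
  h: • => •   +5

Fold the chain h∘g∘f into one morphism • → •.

Answer: +2

Work:
  0 +2≡2 +2≡4 +5≡2  (mod 7)
⟦path⟧: +2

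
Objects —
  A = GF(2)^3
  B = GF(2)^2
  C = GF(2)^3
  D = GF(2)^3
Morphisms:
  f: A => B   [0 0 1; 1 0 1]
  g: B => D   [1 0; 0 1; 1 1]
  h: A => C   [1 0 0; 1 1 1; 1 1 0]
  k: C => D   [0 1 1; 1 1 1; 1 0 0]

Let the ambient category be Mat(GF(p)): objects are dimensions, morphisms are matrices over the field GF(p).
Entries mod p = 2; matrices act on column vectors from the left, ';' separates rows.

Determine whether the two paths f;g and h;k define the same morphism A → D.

Answer: COMMUTES

Trace:
Along f;g (path 1):
  e0=(1,0,0) f=>(0,1) g=>(0,1,1)
  e1=(0,1,0) f=>(0,0) g=>(0,0,0)
  e2=(0,0,1) f=>(1,1) g=>(1,1,0)
  result₁ = [0 0 1; 1 0 1; 1 0 0]
Along h;k (path 2):
  e0=(1,0,0) h=>(1,1,1) k=>(0,1,1)
  e1=(0,1,0) h=>(0,1,1) k=>(0,0,0)
  e2=(0,0,1) h=>(0,1,0) k=>(1,1,0)
  result₂ = [0 0 1; 1 0 1; 1 0 0]
Equal? same morphism ✓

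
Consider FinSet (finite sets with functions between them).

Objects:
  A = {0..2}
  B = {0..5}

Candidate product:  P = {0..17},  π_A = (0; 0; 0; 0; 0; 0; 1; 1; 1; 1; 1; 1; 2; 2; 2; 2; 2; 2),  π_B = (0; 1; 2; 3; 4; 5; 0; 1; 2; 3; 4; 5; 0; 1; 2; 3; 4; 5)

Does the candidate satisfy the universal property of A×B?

Answer: VALID PRODUCT

Trace:
|A|·|B| = 3·6 = 18;  |P| = 18
Check the pairing map k ↦ (π_A(k), π_B(k)):
  0 ↦ (0,0)
  1 ↦ (0,1)
  2 ↦ (0,2)
  3 ↦ (0,3)
  4 ↦ (0,4)
  5 ↦ (0,5)
  6 ↦ (1,0)
  7 ↦ (1,1)
  8 ↦ (1,2)
  9 ↦ (1,3)
  10 ↦ (1,4)
  11 ↦ (1,5)
  12 ↦ (2,0)
  13 ↦ (2,1)
  14 ↦ (2,2)
  15 ↦ (2,3)
  16 ↦ (2,4)
  17 ↦ (2,5)
distinct pairs in image: 18 / 18 needed
  → bijection onto A×B; projections well-typed.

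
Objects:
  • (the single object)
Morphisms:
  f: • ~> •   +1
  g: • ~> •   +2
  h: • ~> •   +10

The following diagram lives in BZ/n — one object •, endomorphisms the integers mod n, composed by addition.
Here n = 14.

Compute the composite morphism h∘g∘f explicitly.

  0 +1≡1 +2≡3 +10≡13  (mod 14)
result: +13

Answer: +13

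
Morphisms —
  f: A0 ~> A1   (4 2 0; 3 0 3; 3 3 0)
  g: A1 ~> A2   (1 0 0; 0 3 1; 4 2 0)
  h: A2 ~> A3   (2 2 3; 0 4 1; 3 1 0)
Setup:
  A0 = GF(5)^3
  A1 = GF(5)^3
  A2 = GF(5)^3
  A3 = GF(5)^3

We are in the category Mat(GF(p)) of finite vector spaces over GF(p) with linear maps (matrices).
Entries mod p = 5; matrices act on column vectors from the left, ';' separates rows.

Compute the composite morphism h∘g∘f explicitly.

  e0=[1,0,0] f~>[4,3,3] g~>[4,2,2] h~>[3,0,4]
  e1=[0,1,0] f~>[2,0,3] g~>[2,3,3] h~>[4,0,4]
  e2=[0,0,1] f~>[0,3,0] g~>[0,4,1] h~>[1,2,4]
⟦path⟧: (3 4 1; 0 0 2; 4 4 4)

Answer: (3 4 1; 0 0 2; 4 4 4)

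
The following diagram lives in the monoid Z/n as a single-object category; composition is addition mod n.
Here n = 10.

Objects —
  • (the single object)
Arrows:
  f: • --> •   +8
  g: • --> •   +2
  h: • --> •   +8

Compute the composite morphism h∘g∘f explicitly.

  0 +8≡8 +2≡0 +8≡8  (mod 10)
result: +8

Answer: +8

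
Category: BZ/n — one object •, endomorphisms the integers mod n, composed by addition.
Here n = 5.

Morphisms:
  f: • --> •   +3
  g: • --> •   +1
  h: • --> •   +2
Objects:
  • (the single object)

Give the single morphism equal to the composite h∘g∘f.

  0 +3≡3 +1≡4 +2≡1  (mod 5)
⟦path⟧: +1

Answer: +1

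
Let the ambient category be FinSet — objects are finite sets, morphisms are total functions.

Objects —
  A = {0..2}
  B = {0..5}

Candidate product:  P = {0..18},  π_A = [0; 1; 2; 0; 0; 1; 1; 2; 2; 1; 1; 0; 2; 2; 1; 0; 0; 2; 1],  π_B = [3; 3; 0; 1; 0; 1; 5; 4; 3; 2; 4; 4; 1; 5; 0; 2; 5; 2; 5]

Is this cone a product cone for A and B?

Answer: NOT A VALID PRODUCT — |P|=19 ≠ |A|·|B|=18

Work:
|A|·|B| = 3·6 = 18;  |P| = 19
  → cardinalities differ; no bijection possible.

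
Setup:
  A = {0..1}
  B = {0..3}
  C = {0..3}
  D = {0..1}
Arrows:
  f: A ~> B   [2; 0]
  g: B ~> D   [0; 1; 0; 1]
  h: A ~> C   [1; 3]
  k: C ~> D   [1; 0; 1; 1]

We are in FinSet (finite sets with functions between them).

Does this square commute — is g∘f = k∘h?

Answer: DOES NOT COMMUTE

Trace:
1) trace f;g:
  0 f~>2 g~>0
  1 f~>0 g~>0
  result₁ = [0; 0]
2) trace h;k:
  0 h~>1 k~>0
  1 h~>3 k~>1
  result₂ = [0; 1]
Equal? distinct morphisms ✗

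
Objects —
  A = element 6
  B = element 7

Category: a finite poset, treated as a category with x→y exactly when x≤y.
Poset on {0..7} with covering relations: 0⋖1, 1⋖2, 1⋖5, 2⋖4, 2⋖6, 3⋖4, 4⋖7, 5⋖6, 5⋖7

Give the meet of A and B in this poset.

{x : x<=A ∧ x<=B} = {0,1,2,5}  (A=6, B=7)
  maximal lower bounds 2 and 5 are incomparable: neither 2<=5 nor 5<=2
→ no greatest lower bound exists

Answer: NO MEET EXISTS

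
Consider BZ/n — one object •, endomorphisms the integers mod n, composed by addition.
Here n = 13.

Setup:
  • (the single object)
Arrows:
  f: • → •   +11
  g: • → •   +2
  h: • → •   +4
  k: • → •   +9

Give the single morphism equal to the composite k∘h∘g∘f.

  0 +11≡11 +2≡0 +4≡4 +9≡0  (mod 13)
⟦path⟧: +0

Answer: +0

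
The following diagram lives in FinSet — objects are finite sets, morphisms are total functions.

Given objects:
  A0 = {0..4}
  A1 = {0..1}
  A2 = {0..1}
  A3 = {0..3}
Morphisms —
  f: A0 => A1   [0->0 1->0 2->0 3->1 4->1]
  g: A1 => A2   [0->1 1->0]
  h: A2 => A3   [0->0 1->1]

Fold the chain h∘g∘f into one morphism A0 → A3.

Answer: [0->1 1->1 2->1 3->0 4->0]

Trace:
  0 f=>0 g=>1 h=>1
  1 f=>0 g=>1 h=>1
  2 f=>0 g=>1 h=>1
  3 f=>1 g=>0 h=>0
  4 f=>1 g=>0 h=>0
⟦path⟧: [0->1 1->1 2->1 3->0 4->0]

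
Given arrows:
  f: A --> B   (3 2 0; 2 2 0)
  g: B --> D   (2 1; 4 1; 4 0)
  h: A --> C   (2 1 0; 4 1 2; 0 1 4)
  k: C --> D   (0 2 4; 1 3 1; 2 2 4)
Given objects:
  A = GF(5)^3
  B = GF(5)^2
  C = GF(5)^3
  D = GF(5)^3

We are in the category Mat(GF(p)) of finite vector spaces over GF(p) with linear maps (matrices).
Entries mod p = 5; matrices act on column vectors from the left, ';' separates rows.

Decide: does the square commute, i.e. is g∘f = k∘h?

Answer: COMMUTES

Work:
1) trace f;g:
  e0=(1,0,0) f-->(3,2) g-->(3,4,2)
  e1=(0,1,0) f-->(2,2) g-->(1,0,3)
  e2=(0,0,1) f-->(0,0) g-->(0,0,0)
  composite₁ = (3 1 0; 4 0 0; 2 3 0)
2) trace h;k:
  e0=(1,0,0) h-->(2,4,0) k-->(3,4,2)
  e1=(0,1,0) h-->(1,1,1) k-->(1,0,3)
  e2=(0,0,1) h-->(0,2,4) k-->(0,0,0)
  composite₂ = (3 1 0; 4 0 0; 2 3 0)
Equal? equal; square commutes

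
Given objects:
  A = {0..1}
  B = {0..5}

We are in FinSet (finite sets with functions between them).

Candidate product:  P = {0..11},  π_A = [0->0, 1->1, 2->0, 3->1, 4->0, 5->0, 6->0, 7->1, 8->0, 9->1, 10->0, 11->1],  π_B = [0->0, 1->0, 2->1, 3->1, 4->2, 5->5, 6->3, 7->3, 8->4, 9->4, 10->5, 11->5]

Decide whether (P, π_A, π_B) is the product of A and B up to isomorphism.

|A|·|B| = 2·6 = 12;  |P| = 12
Check the pairing map k ↦ (π_A(k), π_B(k)):
  0 -> (0,0)
  1 -> (1,0)
  2 -> (0,1)
  3 -> (1,1)
  4 -> (0,2)
  5 -> (0,5)
  6 -> (0,3)
  7 -> (1,3)
  8 -> (0,4)
  9 -> (1,4)
  10 -> (0,5)  ✗ repeats pair of k=5
  11 -> (1,5)
distinct pairs in image: 11 / 12 needed
  → (0,5) hit at k=5 and k=10

Answer: NOT A VALID PRODUCT — duplicate pair at indices 10,5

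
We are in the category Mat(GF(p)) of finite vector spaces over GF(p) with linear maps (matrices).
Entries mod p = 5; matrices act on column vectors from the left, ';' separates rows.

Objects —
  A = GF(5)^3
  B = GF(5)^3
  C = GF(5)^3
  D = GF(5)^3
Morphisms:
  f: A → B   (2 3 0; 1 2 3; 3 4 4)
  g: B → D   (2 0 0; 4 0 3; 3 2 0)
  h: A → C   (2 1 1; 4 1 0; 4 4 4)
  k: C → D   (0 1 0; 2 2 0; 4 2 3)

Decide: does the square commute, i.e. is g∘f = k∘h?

Answer: COMMUTES

Derivation:
Path 1 = f;g:
  e0=[1,0,0] f→[2,1,3] g→[4,2,3]
  e1=[0,1,0] f→[3,2,4] g→[1,4,3]
  e2=[0,0,1] f→[0,3,4] g→[0,2,1]
  composite₁ = (4 1 0; 2 4 2; 3 3 1)
Path 2 = h;k:
  e0=[1,0,0] h→[2,4,4] k→[4,2,3]
  e1=[0,1,0] h→[1,1,4] k→[1,4,3]
  e2=[0,0,1] h→[1,0,4] k→[0,2,1]
  composite₂ = (4 1 0; 2 4 2; 3 3 1)
Equal? equal; square commutes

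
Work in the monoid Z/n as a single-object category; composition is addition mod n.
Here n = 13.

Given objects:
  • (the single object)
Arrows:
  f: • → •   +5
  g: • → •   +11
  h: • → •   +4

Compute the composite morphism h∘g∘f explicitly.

  0 +5≡5 +11≡3 +4≡7  (mod 13)
result: +7

Answer: +7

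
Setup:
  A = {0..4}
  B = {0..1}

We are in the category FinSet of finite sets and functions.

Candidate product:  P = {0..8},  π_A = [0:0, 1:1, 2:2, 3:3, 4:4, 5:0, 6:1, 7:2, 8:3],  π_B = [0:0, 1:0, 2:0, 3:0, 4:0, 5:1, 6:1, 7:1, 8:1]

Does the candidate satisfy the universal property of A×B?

Answer: NOT A VALID PRODUCT — |P|=9 ≠ |A|·|B|=10

Trace:
|A|·|B| = 5·2 = 10;  |P| = 9
  → cardinalities differ; no bijection possible.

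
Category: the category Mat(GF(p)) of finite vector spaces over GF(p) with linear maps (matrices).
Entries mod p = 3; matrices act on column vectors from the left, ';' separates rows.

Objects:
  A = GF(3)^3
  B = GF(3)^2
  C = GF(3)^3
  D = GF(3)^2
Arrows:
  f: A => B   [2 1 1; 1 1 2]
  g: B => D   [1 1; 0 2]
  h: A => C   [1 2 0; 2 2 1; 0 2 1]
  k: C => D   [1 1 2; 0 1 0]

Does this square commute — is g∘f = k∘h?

Answer: COMMUTES

Derivation:
1) trace f;g:
  e0=⟨1,0,0⟩ f=>⟨2,1⟩ g=>⟨0,2⟩
  e1=⟨0,1,0⟩ f=>⟨1,1⟩ g=>⟨2,2⟩
  e2=⟨0,0,1⟩ f=>⟨1,2⟩ g=>⟨0,1⟩
  result₁ = [0 2 0; 2 2 1]
2) trace h;k:
  e0=⟨1,0,0⟩ h=>⟨1,2,0⟩ k=>⟨0,2⟩
  e1=⟨0,1,0⟩ h=>⟨2,2,2⟩ k=>⟨2,2⟩
  e2=⟨0,0,1⟩ h=>⟨0,1,1⟩ k=>⟨0,1⟩
  result₂ = [0 2 0; 2 2 1]
Equal? same morphism ✓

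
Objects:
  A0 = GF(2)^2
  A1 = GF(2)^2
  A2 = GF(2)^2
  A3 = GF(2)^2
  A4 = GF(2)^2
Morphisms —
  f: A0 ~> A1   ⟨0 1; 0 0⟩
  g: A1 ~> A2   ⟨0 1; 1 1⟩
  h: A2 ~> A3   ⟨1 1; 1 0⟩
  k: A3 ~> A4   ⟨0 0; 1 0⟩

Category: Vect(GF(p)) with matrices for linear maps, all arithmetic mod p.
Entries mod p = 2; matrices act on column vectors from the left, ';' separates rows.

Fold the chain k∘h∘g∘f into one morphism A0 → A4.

Answer: ⟨0 0; 0 1⟩

Derivation:
  e0=⟨1,0⟩ f~>⟨0,0⟩ g~>⟨0,0⟩ h~>⟨0,0⟩ k~>⟨0,0⟩
  e1=⟨0,1⟩ f~>⟨1,0⟩ g~>⟨0,1⟩ h~>⟨1,0⟩ k~>⟨0,1⟩
composite: ⟨0 0; 0 1⟩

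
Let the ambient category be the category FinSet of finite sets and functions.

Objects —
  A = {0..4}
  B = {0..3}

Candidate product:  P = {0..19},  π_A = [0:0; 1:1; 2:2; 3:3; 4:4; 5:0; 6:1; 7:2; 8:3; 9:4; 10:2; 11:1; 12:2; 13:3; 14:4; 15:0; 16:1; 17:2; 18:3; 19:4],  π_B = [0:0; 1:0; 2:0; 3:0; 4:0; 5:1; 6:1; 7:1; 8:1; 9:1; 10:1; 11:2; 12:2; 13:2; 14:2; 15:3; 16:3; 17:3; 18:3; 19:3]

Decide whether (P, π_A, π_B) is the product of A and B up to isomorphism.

Answer: NOT A VALID PRODUCT — duplicate pair at indices 7,10

Derivation:
|A|·|B| = 5·4 = 20;  |P| = 20
Check the pairing map k ↦ (π_A(k), π_B(k)):
  0 : (0,0)
  1 : (1,0)
  2 : (2,0)
  3 : (3,0)
  4 : (4,0)
  5 : (0,1)
  6 : (1,1)
  7 : (2,1)
  8 : (3,1)
  9 : (4,1)
  10 : (2,1)  ✗ repeats pair of k=7
  11 : (1,2)
  12 : (2,2)
  13 : (3,2)
  14 : (4,2)
  15 : (0,3)
  16 : (1,3)
  17 : (2,3)
  18 : (3,3)
  19 : (4,3)
distinct pairs in image: 19 / 20 needed
  → (2,1) hit at k=7 and k=10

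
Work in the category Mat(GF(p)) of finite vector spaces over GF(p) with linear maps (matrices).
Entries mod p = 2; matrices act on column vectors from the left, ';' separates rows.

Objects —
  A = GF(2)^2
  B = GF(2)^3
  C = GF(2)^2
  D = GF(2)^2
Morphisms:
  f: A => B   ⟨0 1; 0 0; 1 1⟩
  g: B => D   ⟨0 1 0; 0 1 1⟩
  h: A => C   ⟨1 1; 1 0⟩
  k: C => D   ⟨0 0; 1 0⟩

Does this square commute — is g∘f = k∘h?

Answer: COMMUTES

Trace:
1) trace f;g:
  e0=(1,0) f=>(0,0,1) g=>(0,1)
  e1=(0,1) f=>(1,0,1) g=>(0,1)
  ⟦path⟧₁ = ⟨0 0; 1 1⟩
2) trace h;k:
  e0=(1,0) h=>(1,1) k=>(0,1)
  e1=(0,1) h=>(1,0) k=>(0,1)
  ⟦path⟧₂ = ⟨0 0; 1 1⟩
Equal? same morphism ✓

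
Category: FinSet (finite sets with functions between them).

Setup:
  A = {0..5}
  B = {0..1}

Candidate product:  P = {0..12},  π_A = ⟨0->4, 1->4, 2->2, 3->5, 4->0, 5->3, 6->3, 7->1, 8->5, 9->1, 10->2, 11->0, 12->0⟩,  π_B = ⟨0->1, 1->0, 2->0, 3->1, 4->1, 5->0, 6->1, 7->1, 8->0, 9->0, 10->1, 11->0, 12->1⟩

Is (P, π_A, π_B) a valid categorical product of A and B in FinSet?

|A|·|B| = 6·2 = 12;  |P| = 13
  → cardinalities differ; no bijection possible.

Answer: NOT A VALID PRODUCT — |P|=13 ≠ |A|·|B|=12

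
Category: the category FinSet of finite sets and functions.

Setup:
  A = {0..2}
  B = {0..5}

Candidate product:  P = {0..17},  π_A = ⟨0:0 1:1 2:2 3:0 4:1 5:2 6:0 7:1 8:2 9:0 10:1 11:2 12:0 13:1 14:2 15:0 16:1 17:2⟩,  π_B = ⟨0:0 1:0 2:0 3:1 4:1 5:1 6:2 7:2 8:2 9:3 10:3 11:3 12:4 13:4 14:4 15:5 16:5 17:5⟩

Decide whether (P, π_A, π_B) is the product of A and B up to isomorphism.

|A|·|B| = 3·6 = 18;  |P| = 18
Check the pairing map k ↦ (π_A(k), π_B(k)):
  0 : (0,0)
  1 : (1,0)
  2 : (2,0)
  3 : (0,1)
  4 : (1,1)
  5 : (2,1)
  6 : (0,2)
  7 : (1,2)
  8 : (2,2)
  9 : (0,3)
  10 : (1,3)
  11 : (2,3)
  12 : (0,4)
  13 : (1,4)
  14 : (2,4)
  15 : (0,5)
  16 : (1,5)
  17 : (2,5)
distinct pairs in image: 18 / 18 needed
  → bijection onto A×B; projections well-typed.

Answer: VALID PRODUCT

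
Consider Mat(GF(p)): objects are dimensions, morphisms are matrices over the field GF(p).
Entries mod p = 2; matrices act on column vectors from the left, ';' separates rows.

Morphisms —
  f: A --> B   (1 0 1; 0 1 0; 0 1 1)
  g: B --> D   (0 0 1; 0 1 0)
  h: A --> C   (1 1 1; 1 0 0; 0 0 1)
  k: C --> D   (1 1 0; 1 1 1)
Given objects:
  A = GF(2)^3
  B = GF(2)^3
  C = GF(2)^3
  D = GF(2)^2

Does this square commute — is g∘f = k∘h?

1) trace f;g:
  e0=[1,0,0] f-->[1,0,0] g-->[0,0]
  e1=[0,1,0] f-->[0,1,1] g-->[1,1]
  e2=[0,0,1] f-->[1,0,1] g-->[1,0]
  result₁ = (0 1 1; 0 1 0)
2) trace h;k:
  e0=[1,0,0] h-->[1,1,0] k-->[0,0]
  e1=[0,1,0] h-->[1,0,0] k-->[1,1]
  e2=[0,0,1] h-->[1,0,1] k-->[1,0]
  result₂ = (0 1 1; 0 1 0)
Equal? same morphism ✓

Answer: COMMUTES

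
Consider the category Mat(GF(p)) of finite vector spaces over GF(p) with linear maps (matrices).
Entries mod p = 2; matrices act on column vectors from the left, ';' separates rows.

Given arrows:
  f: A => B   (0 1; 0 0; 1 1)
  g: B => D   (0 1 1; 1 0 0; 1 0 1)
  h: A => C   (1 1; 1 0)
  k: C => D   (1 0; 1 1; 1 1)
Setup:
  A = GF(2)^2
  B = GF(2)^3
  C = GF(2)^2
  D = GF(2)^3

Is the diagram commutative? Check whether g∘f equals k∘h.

Answer: DOES NOT COMMUTE

Trace:
1) trace f;g:
  e0=(1,0) f=>(0,0,1) g=>(1,0,1)
  e1=(0,1) f=>(1,0,1) g=>(1,1,0)
  ⟦path⟧₁ = (1 1; 0 1; 1 0)
2) trace h;k:
  e0=(1,0) h=>(1,1) k=>(1,0,0)
  e1=(0,1) h=>(1,0) k=>(1,1,1)
  ⟦path⟧₂ = (1 1; 0 1; 0 1)
Equal? differ; not commutative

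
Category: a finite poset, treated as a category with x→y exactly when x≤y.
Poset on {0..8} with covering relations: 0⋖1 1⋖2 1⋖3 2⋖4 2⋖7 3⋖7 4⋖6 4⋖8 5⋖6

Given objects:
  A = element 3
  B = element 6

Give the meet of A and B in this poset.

Answer: A∧B = 1

Trace:
Common predecessors of 3,6: {0,1}
  0 ≤ 1
  1 ≤ 1
glb = 1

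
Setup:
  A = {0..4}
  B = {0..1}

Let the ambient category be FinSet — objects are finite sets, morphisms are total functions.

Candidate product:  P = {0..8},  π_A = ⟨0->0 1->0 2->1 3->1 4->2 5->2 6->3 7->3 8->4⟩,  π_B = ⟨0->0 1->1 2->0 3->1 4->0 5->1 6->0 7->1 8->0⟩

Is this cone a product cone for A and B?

|A|·|B| = 5·2 = 10;  |P| = 9
  → cardinalities differ; no bijection possible.

Answer: NOT A VALID PRODUCT — |P|=9 ≠ |A|·|B|=10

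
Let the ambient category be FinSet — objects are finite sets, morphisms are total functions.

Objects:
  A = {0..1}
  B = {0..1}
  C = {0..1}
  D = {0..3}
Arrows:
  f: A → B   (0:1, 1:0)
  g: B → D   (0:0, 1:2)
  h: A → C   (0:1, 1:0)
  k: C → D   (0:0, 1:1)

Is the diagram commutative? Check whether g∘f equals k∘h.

Path 1 = f;g:
  0 f→1 g→2
  1 f→0 g→0
  ⟦path⟧₁ = (0:2, 1:0)
Path 2 = h;k:
  0 h→1 k→1
  1 h→0 k→0
  ⟦path⟧₂ = (0:1, 1:0)
Equal? distinct morphisms ✗

Answer: DOES NOT COMMUTE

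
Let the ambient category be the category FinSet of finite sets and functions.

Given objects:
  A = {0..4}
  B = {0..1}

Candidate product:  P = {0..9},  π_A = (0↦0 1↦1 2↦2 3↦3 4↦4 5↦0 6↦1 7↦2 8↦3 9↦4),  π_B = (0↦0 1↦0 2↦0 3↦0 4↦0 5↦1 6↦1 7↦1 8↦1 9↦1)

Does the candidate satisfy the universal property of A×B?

|A|·|B| = 5·2 = 10;  |P| = 10
Check the pairing map k ↦ (π_A(k), π_B(k)):
  0 ↦ (0,0)
  1 ↦ (1,0)
  2 ↦ (2,0)
  3 ↦ (3,0)
  4 ↦ (4,0)
  5 ↦ (0,1)
  6 ↦ (1,1)
  7 ↦ (2,1)
  8 ↦ (3,1)
  9 ↦ (4,1)
distinct pairs in image: 10 / 10 needed
  → bijection onto A×B; projections well-typed.

Answer: VALID PRODUCT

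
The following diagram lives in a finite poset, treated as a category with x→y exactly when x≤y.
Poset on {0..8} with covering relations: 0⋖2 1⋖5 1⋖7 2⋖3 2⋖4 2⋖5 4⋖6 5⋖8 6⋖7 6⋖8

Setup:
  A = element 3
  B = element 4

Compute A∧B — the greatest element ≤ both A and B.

Answer: A∧B = 2

Derivation:
Common predecessors of 3,4: {0,2}
  0 ≤ 2
  2 ≤ 2
glb = 2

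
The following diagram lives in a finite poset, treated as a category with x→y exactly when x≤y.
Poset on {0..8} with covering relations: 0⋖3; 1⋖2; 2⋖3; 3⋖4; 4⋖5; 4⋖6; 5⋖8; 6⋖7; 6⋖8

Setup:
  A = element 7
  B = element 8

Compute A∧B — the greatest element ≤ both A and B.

{x : x⊑A ∧ x⊑B} = {0,1,2,3,4,6}  (A=7, B=8)
  0 ⊑ 6
  1 ⊑ 6
  2 ⊑ 6
  3 ⊑ 6
  4 ⊑ 6
  6 ⊑ 6
glb = 6

Answer: A∧B = 6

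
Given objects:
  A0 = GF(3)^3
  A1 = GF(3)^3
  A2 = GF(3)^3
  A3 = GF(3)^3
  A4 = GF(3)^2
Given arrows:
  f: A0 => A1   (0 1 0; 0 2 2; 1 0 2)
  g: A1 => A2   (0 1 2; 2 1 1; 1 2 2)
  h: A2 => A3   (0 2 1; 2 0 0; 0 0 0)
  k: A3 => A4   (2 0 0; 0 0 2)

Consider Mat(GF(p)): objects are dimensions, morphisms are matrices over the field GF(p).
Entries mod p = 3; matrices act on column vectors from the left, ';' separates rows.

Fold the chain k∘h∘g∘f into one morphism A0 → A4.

Answer: (2 2 2; 0 0 0)

Derivation:
  e0=[1,0,0] f=>[0,0,1] g=>[2,1,2] h=>[1,1,0] k=>[2,0]
  e1=[0,1,0] f=>[1,2,0] g=>[2,1,2] h=>[1,1,0] k=>[2,0]
  e2=[0,0,1] f=>[0,2,2] g=>[0,1,2] h=>[1,0,0] k=>[2,0]
⟦path⟧: (2 2 2; 0 0 0)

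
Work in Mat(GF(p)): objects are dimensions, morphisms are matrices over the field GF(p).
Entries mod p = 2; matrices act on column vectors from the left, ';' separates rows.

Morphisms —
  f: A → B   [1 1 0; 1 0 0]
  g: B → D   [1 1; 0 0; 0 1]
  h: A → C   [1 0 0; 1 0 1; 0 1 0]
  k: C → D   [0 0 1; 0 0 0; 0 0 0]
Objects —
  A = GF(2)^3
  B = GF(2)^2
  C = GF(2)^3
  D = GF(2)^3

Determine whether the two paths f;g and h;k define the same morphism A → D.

Answer: DOES NOT COMMUTE

Derivation:
1) trace f;g:
  e0=⟨1,0,0⟩ f→⟨1,1⟩ g→⟨0,0,1⟩
  e1=⟨0,1,0⟩ f→⟨1,0⟩ g→⟨1,0,0⟩
  e2=⟨0,0,1⟩ f→⟨0,0⟩ g→⟨0,0,0⟩
  ⟦path⟧₁ = [0 1 0; 0 0 0; 1 0 0]
2) trace h;k:
  e0=⟨1,0,0⟩ h→⟨1,1,0⟩ k→⟨0,0,0⟩
  e1=⟨0,1,0⟩ h→⟨0,0,1⟩ k→⟨1,0,0⟩
  e2=⟨0,0,1⟩ h→⟨0,1,0⟩ k→⟨0,0,0⟩
  ⟦path⟧₂ = [0 1 0; 0 0 0; 0 0 0]
Equal? distinct morphisms ✗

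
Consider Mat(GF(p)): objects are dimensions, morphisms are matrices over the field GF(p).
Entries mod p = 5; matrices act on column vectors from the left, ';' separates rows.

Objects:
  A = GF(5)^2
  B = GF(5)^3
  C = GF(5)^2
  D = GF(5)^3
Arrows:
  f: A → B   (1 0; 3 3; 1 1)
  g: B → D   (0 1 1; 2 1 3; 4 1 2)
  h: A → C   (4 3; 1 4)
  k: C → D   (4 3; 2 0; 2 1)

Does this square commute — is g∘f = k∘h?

1) trace f;g:
  e0=[1,0] f→[1,3,1] g→[4,3,4]
  e1=[0,1] f→[0,3,1] g→[4,1,0]
  ⟦path⟧₁ = (4 4; 3 1; 4 0)
2) trace h;k:
  e0=[1,0] h→[4,1] k→[4,3,4]
  e1=[0,1] h→[3,4] k→[4,1,0]
  ⟦path⟧₂ = (4 4; 3 1; 4 0)
Equal? YES — commutes

Answer: COMMUTES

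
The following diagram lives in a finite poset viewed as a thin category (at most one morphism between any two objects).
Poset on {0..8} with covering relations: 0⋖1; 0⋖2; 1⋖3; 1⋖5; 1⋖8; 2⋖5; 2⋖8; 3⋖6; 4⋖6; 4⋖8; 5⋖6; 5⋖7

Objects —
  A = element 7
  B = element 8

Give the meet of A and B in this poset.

Common predecessors of 7,8: {0,1,2}
  maximal lower bounds 1 and 2 are incomparable: neither 1<=2 nor 2<=1
→ no greatest lower bound exists

Answer: NO MEET EXISTS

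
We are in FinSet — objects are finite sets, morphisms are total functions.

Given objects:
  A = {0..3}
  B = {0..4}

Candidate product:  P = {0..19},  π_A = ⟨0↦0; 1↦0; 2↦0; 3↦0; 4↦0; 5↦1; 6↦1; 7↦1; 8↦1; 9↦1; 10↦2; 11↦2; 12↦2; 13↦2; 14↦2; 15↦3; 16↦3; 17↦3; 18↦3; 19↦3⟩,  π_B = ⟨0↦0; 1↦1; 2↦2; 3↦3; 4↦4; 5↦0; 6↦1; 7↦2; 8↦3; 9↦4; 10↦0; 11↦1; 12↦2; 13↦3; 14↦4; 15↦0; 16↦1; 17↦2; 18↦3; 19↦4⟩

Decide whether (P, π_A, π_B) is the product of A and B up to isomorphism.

Answer: VALID PRODUCT

Derivation:
|A|·|B| = 4·5 = 20;  |P| = 20
Check the pairing map k ↦ (π_A(k), π_B(k)):
  0 ↦ (0,0)
  1 ↦ (0,1)
  2 ↦ (0,2)
  3 ↦ (0,3)
  4 ↦ (0,4)
  5 ↦ (1,0)
  6 ↦ (1,1)
  7 ↦ (1,2)
  8 ↦ (1,3)
  9 ↦ (1,4)
  10 ↦ (2,0)
  11 ↦ (2,1)
  12 ↦ (2,2)
  13 ↦ (2,3)
  14 ↦ (2,4)
  15 ↦ (3,0)
  16 ↦ (3,1)
  17 ↦ (3,2)
  18 ↦ (3,3)
  19 ↦ (3,4)
distinct pairs in image: 20 / 20 needed
  → bijection onto A×B; projections well-typed.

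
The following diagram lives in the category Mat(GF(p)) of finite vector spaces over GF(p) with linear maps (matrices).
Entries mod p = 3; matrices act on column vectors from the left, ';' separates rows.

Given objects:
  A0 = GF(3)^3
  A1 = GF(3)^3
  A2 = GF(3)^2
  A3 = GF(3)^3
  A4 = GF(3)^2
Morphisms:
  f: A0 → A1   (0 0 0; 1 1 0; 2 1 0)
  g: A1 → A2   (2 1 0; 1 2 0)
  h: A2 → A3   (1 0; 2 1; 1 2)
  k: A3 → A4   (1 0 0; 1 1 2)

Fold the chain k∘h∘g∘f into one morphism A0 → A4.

  e0=(1,0,0) f→(0,1,2) g→(1,2) h→(1,1,2) k→(1,0)
  e1=(0,1,0) f→(0,1,1) g→(1,2) h→(1,1,2) k→(1,0)
  e2=(0,0,1) f→(0,0,0) g→(0,0) h→(0,0,0) k→(0,0)
⟦path⟧: (1 1 0; 0 0 0)

Answer: (1 1 0; 0 0 0)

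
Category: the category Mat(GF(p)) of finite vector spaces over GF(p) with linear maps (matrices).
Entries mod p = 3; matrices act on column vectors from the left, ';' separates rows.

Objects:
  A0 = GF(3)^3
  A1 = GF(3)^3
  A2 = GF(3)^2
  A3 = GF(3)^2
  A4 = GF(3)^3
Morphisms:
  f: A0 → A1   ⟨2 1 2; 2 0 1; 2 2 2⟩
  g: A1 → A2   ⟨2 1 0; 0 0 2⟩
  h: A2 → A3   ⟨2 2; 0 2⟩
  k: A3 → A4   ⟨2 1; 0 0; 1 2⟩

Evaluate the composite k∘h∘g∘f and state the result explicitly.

  e0=[1,0,0] f→[2,2,2] g→[0,1] h→[2,2] k→[0,0,0]
  e1=[0,1,0] f→[1,0,2] g→[2,1] h→[0,2] k→[2,0,1]
  e2=[0,0,1] f→[2,1,2] g→[2,1] h→[0,2] k→[2,0,1]
composite: ⟨0 2 2; 0 0 0; 0 1 1⟩

Answer: ⟨0 2 2; 0 0 0; 0 1 1⟩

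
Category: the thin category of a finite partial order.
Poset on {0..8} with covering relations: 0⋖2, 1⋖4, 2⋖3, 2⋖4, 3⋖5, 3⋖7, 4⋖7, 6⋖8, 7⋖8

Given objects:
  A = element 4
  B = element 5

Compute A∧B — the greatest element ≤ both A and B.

Lower bounds of A=4 and B=5: {0,2}
  0 <= 2
  2 <= 2
glb = 2

Answer: A∧B = 2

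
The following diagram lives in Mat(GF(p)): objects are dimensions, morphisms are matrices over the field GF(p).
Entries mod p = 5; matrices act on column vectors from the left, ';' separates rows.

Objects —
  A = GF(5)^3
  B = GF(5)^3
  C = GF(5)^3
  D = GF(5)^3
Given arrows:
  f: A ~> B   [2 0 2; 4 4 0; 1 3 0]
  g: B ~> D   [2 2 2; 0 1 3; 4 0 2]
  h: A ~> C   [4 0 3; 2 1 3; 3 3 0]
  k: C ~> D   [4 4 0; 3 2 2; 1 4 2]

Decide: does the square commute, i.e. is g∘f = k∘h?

Path 1 = f;g:
  e0=[1,0,0] f~>[2,4,1] g~>[4,2,0]
  e1=[0,1,0] f~>[0,4,3] g~>[4,3,1]
  e2=[0,0,1] f~>[2,0,0] g~>[4,0,3]
  composite₁ = [4 4 4; 2 3 0; 0 1 3]
Path 2 = h;k:
  e0=[1,0,0] h~>[4,2,3] k~>[4,2,3]
  e1=[0,1,0] h~>[0,1,3] k~>[4,3,0]
  e2=[0,0,1] h~>[3,3,0] k~>[4,0,0]
  composite₂ = [4 4 4; 2 3 0; 3 0 0]
Equal? distinct morphisms ✗

Answer: DOES NOT COMMUTE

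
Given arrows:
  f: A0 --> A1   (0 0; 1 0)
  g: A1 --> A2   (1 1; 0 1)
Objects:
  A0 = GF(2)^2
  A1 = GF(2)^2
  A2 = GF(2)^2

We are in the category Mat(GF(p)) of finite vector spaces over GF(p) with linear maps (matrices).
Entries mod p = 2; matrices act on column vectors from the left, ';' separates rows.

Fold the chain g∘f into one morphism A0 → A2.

  e0=⟨1,0⟩ f-->⟨0,1⟩ g-->⟨1,1⟩
  e1=⟨0,1⟩ f-->⟨0,0⟩ g-->⟨0,0⟩
⟦path⟧: (1 0; 1 0)

Answer: (1 0; 1 0)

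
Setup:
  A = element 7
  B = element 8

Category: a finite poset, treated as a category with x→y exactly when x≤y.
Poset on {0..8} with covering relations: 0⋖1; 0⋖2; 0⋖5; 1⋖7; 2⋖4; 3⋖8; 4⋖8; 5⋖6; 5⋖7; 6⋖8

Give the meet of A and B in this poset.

Answer: A∧B = 5

Derivation:
Lower bounds of A=7 and B=8: {0,5}
  0 ≤ 5
  5 ≤ 5
glb = 5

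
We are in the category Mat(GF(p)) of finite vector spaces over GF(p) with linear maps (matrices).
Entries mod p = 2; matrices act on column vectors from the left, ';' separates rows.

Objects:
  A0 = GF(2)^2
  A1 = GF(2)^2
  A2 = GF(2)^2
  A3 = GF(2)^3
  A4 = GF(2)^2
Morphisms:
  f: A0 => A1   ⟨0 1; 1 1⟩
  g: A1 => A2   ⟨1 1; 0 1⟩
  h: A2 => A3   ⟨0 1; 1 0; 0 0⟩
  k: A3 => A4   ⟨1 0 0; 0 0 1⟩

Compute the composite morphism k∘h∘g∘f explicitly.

Answer: ⟨1 1; 0 0⟩

Derivation:
  e0=(1,0) f=>(0,1) g=>(1,1) h=>(1,1,0) k=>(1,0)
  e1=(0,1) f=>(1,1) g=>(0,1) h=>(1,0,0) k=>(1,0)
composite: ⟨1 1; 0 0⟩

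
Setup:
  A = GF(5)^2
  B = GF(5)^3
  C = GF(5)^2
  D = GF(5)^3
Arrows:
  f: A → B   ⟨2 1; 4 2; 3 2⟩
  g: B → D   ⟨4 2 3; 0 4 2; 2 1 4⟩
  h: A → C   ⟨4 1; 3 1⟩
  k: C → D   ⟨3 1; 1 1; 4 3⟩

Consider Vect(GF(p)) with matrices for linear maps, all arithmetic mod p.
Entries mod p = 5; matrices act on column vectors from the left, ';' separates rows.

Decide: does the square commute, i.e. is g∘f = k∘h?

Answer: COMMUTES

Derivation:
Along f;g (path 1):
  e0=⟨1,0⟩ f→⟨2,4,3⟩ g→⟨0,2,0⟩
  e1=⟨0,1⟩ f→⟨1,2,2⟩ g→⟨4,2,2⟩
  result₁ = ⟨0 4; 2 2; 0 2⟩
Along h;k (path 2):
  e0=⟨1,0⟩ h→⟨4,3⟩ k→⟨0,2,0⟩
  e1=⟨0,1⟩ h→⟨1,1⟩ k→⟨4,2,2⟩
  result₂ = ⟨0 4; 2 2; 0 2⟩
Equal? same morphism ✓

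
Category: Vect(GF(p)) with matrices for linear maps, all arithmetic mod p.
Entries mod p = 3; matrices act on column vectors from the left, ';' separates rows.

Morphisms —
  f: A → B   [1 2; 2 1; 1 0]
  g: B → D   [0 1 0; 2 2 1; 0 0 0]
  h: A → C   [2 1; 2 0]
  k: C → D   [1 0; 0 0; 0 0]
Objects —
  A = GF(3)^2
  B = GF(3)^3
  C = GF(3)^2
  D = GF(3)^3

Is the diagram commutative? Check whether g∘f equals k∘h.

Along f;g (path 1):
  e0=(1,0) f→(1,2,1) g→(2,1,0)
  e1=(0,1) f→(2,1,0) g→(1,0,0)
  result₁ = [2 1; 1 0; 0 0]
Along h;k (path 2):
  e0=(1,0) h→(2,2) k→(2,0,0)
  e1=(0,1) h→(1,0) k→(1,0,0)
  result₂ = [2 1; 0 0; 0 0]
Equal? NO — does not commute

Answer: DOES NOT COMMUTE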